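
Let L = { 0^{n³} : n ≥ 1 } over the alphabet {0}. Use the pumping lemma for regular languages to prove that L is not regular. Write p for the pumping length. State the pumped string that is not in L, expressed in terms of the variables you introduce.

0^{p³+k}

Suppose for contradiction that L is regular, and let p be the pumping length.
Take w = 0^{p³} ∈ L with |w| = p³ ≥ p.
The pumping lemma gives a decomposition w = xyz where |xy| ≤ p and y is nonempty.
Then y = 0^k for some k with 1 ≤ k ≤ p.
Pump with i = 2: xy^2z = 0^{p³+k}. Since 1 ≤ k ≤ p, p³ < p³+k ≤ p³+p < p³+3p²+3p+1 = (p+1)³, so p³+k is not a perfect cube. So xy^2z ∉ L.
Contradiction. Therefore L is not regular.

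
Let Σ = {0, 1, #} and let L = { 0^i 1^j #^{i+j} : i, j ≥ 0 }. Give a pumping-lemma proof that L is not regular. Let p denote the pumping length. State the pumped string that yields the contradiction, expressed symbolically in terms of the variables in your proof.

0^{p+k} 1^p #^{2p}

Assume L is regular; let p be its pumping constant.
Take w = 0^p 1^p #^{2p} ∈ L (with i=j=p, i+j=2p), |w| = 4p ≥ p.
The pumping lemma gives a decomposition w = xyz where |xy| ≤ p and |y| ≥ 1.
The first p characters of w are 0's, so xy (and hence y) consists only of 0's. Write y = 0^k, 1 ≤ k ≤ p.
Consider xy^2z = 0^{p+k} 1^p #^{2p}. Now the 0- and 1-counts sum to 2p+k, but the #-count is 2p ≠ 2p+k. So xy^2z ∉ L.
This is a contradiction; hence L is not regular.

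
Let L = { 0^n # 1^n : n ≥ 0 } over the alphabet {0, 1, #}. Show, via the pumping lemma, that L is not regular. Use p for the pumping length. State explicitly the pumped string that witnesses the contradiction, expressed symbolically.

Suppose for contradiction that L is regular, and let p be the pumping length.
Take w = 0^p # 1^p ∈ L with |w| = 2p+1 ≥ p.
Write w = xyz as guaranteed by the lemma, with |xy| ≤ p and |y| > 0.
Because |xy| ≤ p and w begins with p copies of 0, we have y = 0^k with 1 ≤ k ≤ p.
Pump with i = 2: xy^2z = 0^{p+k} # 1^p, which would require p+k = p. But k ≥ 1, so xy^2z ∉ L.
Contradiction. Therefore L is not regular.

0^{p+k} # 1^p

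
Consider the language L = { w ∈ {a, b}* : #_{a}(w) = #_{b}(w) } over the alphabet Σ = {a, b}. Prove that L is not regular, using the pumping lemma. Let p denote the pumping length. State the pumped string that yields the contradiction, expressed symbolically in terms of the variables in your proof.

Assume L is regular. Let p be the pumping length given by the pumping lemma.
Choose w = a^p b^p ∈ L with |w| = 2p ≥ p.
The pumping lemma gives a decomposition w = xyz where |xy| ≤ p and y is nonempty.
Since the first p symbols of w are all a's and |xy| ≤ p, y lies entirely in the leading a-block: y = a^k for some k with 1 ≤ k ≤ p.
Pump with i = 2: xy^2z = a^{p+k} b^p has p+k occurrences of a but only p of b. Since k ≥ 1 the counts differ, so xy^2z ∉ L.
This is a contradiction; hence L is not regular.

a^{p+k} b^p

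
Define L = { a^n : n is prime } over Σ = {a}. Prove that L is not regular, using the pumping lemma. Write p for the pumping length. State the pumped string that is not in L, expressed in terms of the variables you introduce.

Assume L is regular; let p be its pumping constant.
Let q be a prime with q ≥ p+2 (infinitely many primes exist), and take w = a^q ∈ L with |w| = q ≥ p.
The pumping lemma gives a decomposition w = xyz where |xy| ≤ p and |y| > 0.
Then y = a^k for some k with 1 ≤ k ≤ p.
Since 1 ≤ k ≤ p, |xz| = q-k. Pump with i = q+1: |xy^{q+1}z| = (q-k)+(q+1)k = q+qk = q(1+k), which is composite (both factors ≥ 2). So xy^{q+1}z = a^{q(1+k)} ∉ L.
Contradiction. Therefore L is not regular.

a^{q(1+k)}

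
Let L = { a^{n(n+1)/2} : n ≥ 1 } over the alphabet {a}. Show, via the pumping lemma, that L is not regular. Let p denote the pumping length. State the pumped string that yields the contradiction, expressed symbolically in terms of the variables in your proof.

a^{p(p+1)/2+k}

Toward a contradiction, assume L is regular with pumping length p.
Take w = a^{p(p+1)/2} ∈ L with |w| = p(p+1)/2 ≥ p.
The pumping lemma gives a decomposition w = xyz where |xy| ≤ p and |y| ≥ 1.
Then y = a^k for some k with 1 ≤ k ≤ p.
Pump with i = 2: xy^2z = a^{p(p+1)/2+k}. Since 1 ≤ k ≤ p, p(p+1)/2 < p(p+1)/2+k ≤ p(p+1)/2+p < (p+1)(p+2)/2, so p(p+1)/2+k is strictly between consecutive triangular numbers. So xy^2z ∉ L.
This contradicts the pumping lemma, so L is not regular.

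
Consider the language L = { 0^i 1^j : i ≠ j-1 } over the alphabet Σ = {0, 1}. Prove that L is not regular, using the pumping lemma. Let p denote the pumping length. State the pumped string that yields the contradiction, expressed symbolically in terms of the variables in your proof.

Assume L is regular. Let p be the pumping length given by the pumping lemma.
Choose w = 0^p 1^{p+p!+1}. Since p ≠ (p+p!+1)-1 = p+p!, w ∈ L; and |w| ≥ p.
The pumping lemma gives a decomposition w = xyz where |xy| ≤ p and y is nonempty.
Because |xy| ≤ p and w begins with p copies of 0, we have y = 0^k with 1 ≤ k ≤ p.
Since 1 ≤ k ≤ p, k divides p!; set t = 1 + p!/k. Then xy^t z has p + (p!/k)·k = p + p! copies of 0. Now the 0-count is p+p! and (1-count)-1 = (p+p!+1)-1 = p+p!, so i ≠ j-1 fails. So xy^t z = 0^{p+p!} 1^{p+p!+1} ∉ L.
This contradicts the pumping lemma, so L is not regular.

0^{p+p!} 1^{p+p!+1}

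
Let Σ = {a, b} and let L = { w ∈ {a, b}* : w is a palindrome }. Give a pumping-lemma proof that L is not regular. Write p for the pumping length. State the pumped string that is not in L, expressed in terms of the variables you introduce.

a^{p+k} b a^p

Assume L is regular. Let p be the pumping length given by the pumping lemma.
Take w = a^p b a^p, a palindrome of length 2p+1 ≥ p.
By the pumping lemma, w = xyz with |xy| ≤ p and |y| > 0.
Because |xy| ≤ p and w begins with p copies of a, we have y = a^k with 1 ≤ k ≤ p.
Pump with i = 2: xy^2z = a^{p+k} b a^p. Its reverse is a^p b a^{p+k}, which differs from xy^2z since k ≥ 1. So xy^2z is not a palindrome and xy^2z ∉ L.
This is a contradiction; hence L is not regular.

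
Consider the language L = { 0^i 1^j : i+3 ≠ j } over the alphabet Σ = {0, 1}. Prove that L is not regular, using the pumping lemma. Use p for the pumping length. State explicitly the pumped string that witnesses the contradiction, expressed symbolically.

0^{p+p!} 1^{p+p!+3}

Assume L is regular; let p be its pumping constant.
Choose w = 0^p 1^{p+p!+3}. Since p ≠ (p+p!+3)-3 = p+p!, w ∈ L; and |w| ≥ p.
Write w = xyz as guaranteed by the lemma, with |xy| ≤ p and y is nonempty.
Because |xy| ≤ p and w begins with p copies of 0, we have y = 0^k with 1 ≤ k ≤ p.
Since 1 ≤ k ≤ p, k divides p!; set t = 1 + p!/k. Then xy^t z has p + (p!/k)·k = p + p! copies of 0. Now the 0-count is p+p! and (1-count)-3 = (p+p!+3)-3 = p+p!, so i+3 ≠ j fails. So xy^t z = 0^{p+p!} 1^{p+p!+3} ∉ L.
This is a contradiction; hence L is not regular.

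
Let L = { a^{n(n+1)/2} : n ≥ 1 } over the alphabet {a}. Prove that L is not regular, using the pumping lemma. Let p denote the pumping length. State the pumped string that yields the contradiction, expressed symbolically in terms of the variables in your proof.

Suppose for contradiction that L is regular, and let p be the pumping length.
Take w = a^{p(p+1)/2} ∈ L with |w| = p(p+1)/2 ≥ p.
Write w = xyz as guaranteed by the lemma, with |xy| ≤ p and y is nonempty.
Then y = a^k for some k with 1 ≤ k ≤ p.
Pump with i = 2: xy^2z = a^{p(p+1)/2+k}. Since 1 ≤ k ≤ p, p(p+1)/2 < p(p+1)/2+k ≤ p(p+1)/2+p < (p+1)(p+2)/2, so p(p+1)/2+k is strictly between consecutive triangular numbers. So xy^2z ∉ L.
This is a contradiction; hence L is not regular.

a^{p(p+1)/2+k}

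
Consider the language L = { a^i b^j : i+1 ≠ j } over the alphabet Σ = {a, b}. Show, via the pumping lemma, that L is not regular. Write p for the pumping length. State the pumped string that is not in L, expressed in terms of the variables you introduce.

Toward a contradiction, assume L is regular with pumping length p.
Choose w = a^p b^{p+p!+1}. Since p ≠ (p+p!+1)-1 = p+p!, w ∈ L; and |w| ≥ p.
The pumping lemma gives a decomposition w = xyz where |xy| ≤ p and |y| > 0.
Because |xy| ≤ p and w begins with p copies of a, we have y = a^k with 1 ≤ k ≤ p.
Since 1 ≤ k ≤ p, k divides p!; set t = 1 + p!/k. Then xy^t z has p + (p!/k)·k = p + p! copies of a. Now the a-count is p+p! and (b-count)-1 = (p+p!+1)-1 = p+p!, so i+1 ≠ j fails. So xy^t z = a^{p+p!} b^{p+p!+1} ∉ L.
This is a contradiction; hence L is not regular.

a^{p+p!} b^{p+p!+1}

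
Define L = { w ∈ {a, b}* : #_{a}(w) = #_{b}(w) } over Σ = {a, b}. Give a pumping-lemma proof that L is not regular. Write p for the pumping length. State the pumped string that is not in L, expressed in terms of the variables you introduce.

Toward a contradiction, assume L is regular with pumping length p.
Choose w = a^p b^p ∈ L with |w| = 2p ≥ p.
Write w = xyz as guaranteed by the lemma, with |xy| ≤ p and |y| > 0.
Since the first p symbols of w are all a's and |xy| ≤ p, y lies entirely in the leading a-block: y = a^k for some k with 1 ≤ k ≤ p.
Pump with i = 2: xy^2z = a^{p+k} b^p has p+k occurrences of a but only p of b. Since k ≥ 1 the counts differ, so xy^2z ∉ L.
This is a contradiction; hence L is not regular.

a^{p+k} b^p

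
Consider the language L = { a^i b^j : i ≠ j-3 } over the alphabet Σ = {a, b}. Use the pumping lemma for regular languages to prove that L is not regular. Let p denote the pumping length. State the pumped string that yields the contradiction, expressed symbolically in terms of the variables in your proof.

a^{p+p!} b^{p+p!+3}

Suppose for contradiction that L is regular, and let p be the pumping length.
Choose w = a^p b^{p+p!+3}. Since p ≠ (p+p!+3)-3 = p+p!, w ∈ L; and |w| ≥ p.
Write w = xyz as guaranteed by the lemma, with |xy| ≤ p and y is nonempty.
The first p characters of w are a's, so xy (and hence y) consists only of a's. Write y = a^k, 1 ≤ k ≤ p.
Since 1 ≤ k ≤ p, k divides p!; set t = 1 + p!/k. Then xy^t z has p + (p!/k)·k = p + p! copies of a. Now the a-count is p+p! and (b-count)-3 = (p+p!+3)-3 = p+p!, so i ≠ j-3 fails. So xy^t z = a^{p+p!} b^{p+p!+3} ∉ L.
This contradicts the pumping lemma, so L is not regular.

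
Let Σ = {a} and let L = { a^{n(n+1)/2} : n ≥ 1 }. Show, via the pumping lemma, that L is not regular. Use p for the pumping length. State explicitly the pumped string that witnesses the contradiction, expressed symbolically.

a^{p(p+1)/2+k}

Suppose for contradiction that L is regular, and let p be the pumping length.
Take w = a^{p(p+1)/2} ∈ L with |w| = p(p+1)/2 ≥ p.
Write w = xyz as guaranteed by the lemma, with |xy| ≤ p and |y| ≥ 1.
Then y = a^k for some k with 1 ≤ k ≤ p.
Pump with i = 2: xy^2z = a^{p(p+1)/2+k}. Since 1 ≤ k ≤ p, p(p+1)/2 < p(p+1)/2+k ≤ p(p+1)/2+p < (p+1)(p+2)/2, so p(p+1)/2+k is strictly between consecutive triangular numbers. So xy^2z ∉ L.
This contradicts the pumping lemma, so L is not regular.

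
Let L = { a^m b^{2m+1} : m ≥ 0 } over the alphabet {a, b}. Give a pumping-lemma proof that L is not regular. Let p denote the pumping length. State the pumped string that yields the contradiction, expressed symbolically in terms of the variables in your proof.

Assume L is regular. Let p be the pumping length given by the pumping lemma.
Choose w = a^p b^{2p+1}, which is in L with |w| = 3p+1 ≥ p.
Write w = xyz as guaranteed by the lemma, with |xy| ≤ p and |y| ≥ 1.
The first p characters of w are a's, so xy (and hence y) consists only of a's. Write y = a^k, 1 ≤ k ≤ p.
Pump with i = 2: xy^2z = a^{p+k} b^{2p+1}. For this to lie in L we would need 2p+1 = 2(p+k)+1, which forces k = 0. But k ≥ 1, so xy^2z ∉ L.
This is a contradiction; hence L is not regular.

a^{p+k} b^{2p+1}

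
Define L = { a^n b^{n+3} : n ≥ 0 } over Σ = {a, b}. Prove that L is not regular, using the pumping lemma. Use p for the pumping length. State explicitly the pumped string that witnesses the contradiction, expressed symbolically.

Assume L is regular. Let p be the pumping length given by the pumping lemma.
Choose w = a^p b^{p+3}, which is in L with |w| = 2p+3 ≥ p.
By the pumping lemma, w = xyz with |xy| ≤ p and |y| ≥ 1.
Since the first p symbols of w are all a's and |xy| ≤ p, y lies entirely in the leading a-block: y = a^k for some k with 1 ≤ k ≤ p.
Pump with i = 2: xy^2z = a^{p+k} b^{p+3}. For this to lie in L we would need p+3 = (p+k)+3, which forces k = 0. But k ≥ 1, so xy^2z ∉ L.
Contradiction. Therefore L is not regular.

a^{p+k} b^{p+3}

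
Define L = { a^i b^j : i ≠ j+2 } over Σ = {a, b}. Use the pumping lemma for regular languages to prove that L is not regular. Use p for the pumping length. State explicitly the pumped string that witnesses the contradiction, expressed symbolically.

Assume L is regular. Let p be the pumping length given by the pumping lemma.
Choose w = a^p b^{p+p!-2}. Since p ≠ (p+p!-2)+2 = p+p!, w ∈ L; and |w| ≥ p.
By the pumping lemma, w = xyz with |xy| ≤ p and |y| > 0.
Because |xy| ≤ p and w begins with p copies of a, we have y = a^k with 1 ≤ k ≤ p.
Since 1 ≤ k ≤ p, k divides p!; set t = 1 + p!/k. Then xy^t z has p + (p!/k)·k = p + p! copies of a. Now the a-count is p+p! and (b-count)+2 = (p+p!-2)+2 = p+p!, so i ≠ j+2 fails. So xy^t z = a^{p+p!} b^{p+p!-2} ∉ L.
Contradiction. Therefore L is not regular.

a^{p+p!} b^{p+p!-2}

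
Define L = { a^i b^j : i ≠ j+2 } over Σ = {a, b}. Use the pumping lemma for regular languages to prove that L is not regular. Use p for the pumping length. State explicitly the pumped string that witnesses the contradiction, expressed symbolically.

a^{p+p!} b^{p+p!-2}

Toward a contradiction, assume L is regular with pumping length p.
Choose w = a^p b^{p+p!-2}. Since p ≠ (p+p!-2)+2 = p+p!, w ∈ L; and |w| ≥ p.
By the pumping lemma, w = xyz with |xy| ≤ p and |y| ≥ 1.
The first p characters of w are a's, so xy (and hence y) consists only of a's. Write y = a^k, 1 ≤ k ≤ p.
Since 1 ≤ k ≤ p, k divides p!; set t = 1 + p!/k. Then xy^t z has p + (p!/k)·k = p + p! copies of a. Now the a-count is p+p! and (b-count)+2 = (p+p!-2)+2 = p+p!, so i ≠ j+2 fails. So xy^t z = a^{p+p!} b^{p+p!-2} ∉ L.
This contradicts the pumping lemma, so L is not regular.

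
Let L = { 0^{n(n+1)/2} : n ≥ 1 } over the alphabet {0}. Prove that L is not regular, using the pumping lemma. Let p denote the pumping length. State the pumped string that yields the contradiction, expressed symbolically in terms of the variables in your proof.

0^{p(p+1)/2+k}

Toward a contradiction, assume L is regular with pumping length p.
Take w = 0^{p(p+1)/2} ∈ L with |w| = p(p+1)/2 ≥ p.
The pumping lemma gives a decomposition w = xyz where |xy| ≤ p and |y| ≥ 1.
Then y = 0^k for some k with 1 ≤ k ≤ p.
Pump with i = 2: xy^2z = 0^{p(p+1)/2+k}. Since 1 ≤ k ≤ p, p(p+1)/2 < p(p+1)/2+k ≤ p(p+1)/2+p < (p+1)(p+2)/2, so p(p+1)/2+k is strictly between consecutive triangular numbers. So xy^2z ∉ L.
This is a contradiction; hence L is not regular.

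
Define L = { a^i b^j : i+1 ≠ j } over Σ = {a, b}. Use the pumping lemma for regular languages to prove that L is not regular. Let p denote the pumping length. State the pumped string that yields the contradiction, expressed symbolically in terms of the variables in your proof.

a^{p+p!} b^{p+p!+1}

Assume L is regular; let p be its pumping constant.
Choose w = a^p b^{p+p!+1}. Since p ≠ (p+p!+1)-1 = p+p!, w ∈ L; and |w| ≥ p.
Write w = xyz as guaranteed by the lemma, with |xy| ≤ p and |y| > 0.
The first p characters of w are a's, so xy (and hence y) consists only of a's. Write y = a^k, 1 ≤ k ≤ p.
Since 1 ≤ k ≤ p, k divides p!; set t = 1 + p!/k. Then xy^t z has p + (p!/k)·k = p + p! copies of a. Now the a-count is p+p! and (b-count)-1 = (p+p!+1)-1 = p+p!, so i+1 ≠ j fails. So xy^t z = a^{p+p!} b^{p+p!+1} ∉ L.
This contradicts the pumping lemma, so L is not regular.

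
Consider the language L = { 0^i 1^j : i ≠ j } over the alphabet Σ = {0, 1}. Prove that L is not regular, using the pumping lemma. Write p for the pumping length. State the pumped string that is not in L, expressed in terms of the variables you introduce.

Toward a contradiction, assume L is regular with pumping length p.
Choose w = 0^p 1^{p+p!}. Since p ≠ p+p!, w ∈ L; and |w| ≥ p.
By the pumping lemma, w = xyz with |xy| ≤ p and |y| > 0.
Because |xy| ≤ p and w begins with p copies of 0, we have y = 0^k with 1 ≤ k ≤ p.
Since 1 ≤ k ≤ p, k divides p!; set t = 1 + p!/k. Then xy^t z has p + (p!/k)·k = p + p! copies of 0. Now the 0-count equals the 1-count, so i ≠ j fails. So xy^t z = 0^{p+p!} 1^{p+p!} ∉ L.
This contradicts the pumping lemma, so L is not regular.

0^{p+p!} 1^{p+p!}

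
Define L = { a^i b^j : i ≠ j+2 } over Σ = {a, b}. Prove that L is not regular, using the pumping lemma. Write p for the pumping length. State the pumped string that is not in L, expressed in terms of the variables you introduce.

a^{p+p!} b^{p+p!-2}

Suppose for contradiction that L is regular, and let p be the pumping length.
Choose w = a^p b^{p+p!-2}. Since p ≠ (p+p!-2)+2 = p+p!, w ∈ L; and |w| ≥ p.
Write w = xyz as guaranteed by the lemma, with |xy| ≤ p and y is nonempty.
Because |xy| ≤ p and w begins with p copies of a, we have y = a^k with 1 ≤ k ≤ p.
Since 1 ≤ k ≤ p, k divides p!; set t = 1 + p!/k. Then xy^t z has p + (p!/k)·k = p + p! copies of a. Now the a-count is p+p! and (b-count)+2 = (p+p!-2)+2 = p+p!, so i ≠ j+2 fails. So xy^t z = a^{p+p!} b^{p+p!-2} ∉ L.
Contradiction. Therefore L is not regular.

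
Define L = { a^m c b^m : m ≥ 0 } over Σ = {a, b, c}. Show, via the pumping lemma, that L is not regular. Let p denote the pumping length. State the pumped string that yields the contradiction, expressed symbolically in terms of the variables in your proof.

a^{p+k} c b^p

Suppose for contradiction that L is regular, and let p be the pumping length.
Take w = a^p c b^p ∈ L with |w| = 2p+1 ≥ p.
The pumping lemma gives a decomposition w = xyz where |xy| ≤ p and |y| ≥ 1.
Since the first p symbols of w are all a's and |xy| ≤ p, y lies entirely in the leading a-block: y = a^k for some k with 1 ≤ k ≤ p.
Pump with i = 2: xy^2z = a^{p+k} c b^p, which would require p+k = p. But k ≥ 1, so xy^2z ∉ L.
This contradicts the pumping lemma, so L is not regular.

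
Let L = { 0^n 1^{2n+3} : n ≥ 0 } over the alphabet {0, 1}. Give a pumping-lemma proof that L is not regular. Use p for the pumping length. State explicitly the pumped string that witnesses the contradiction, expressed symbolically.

Toward a contradiction, assume L is regular with pumping length p.
Let w = 0^p 1^{2p+3} ∈ L; note |w| = 3p+3 ≥ p.
By the pumping lemma, w = xyz with |xy| ≤ p and |y| > 0.
The first p characters of w are 0's, so xy (and hence y) consists only of 0's. Write y = 0^k, 1 ≤ k ≤ p.
Pump with i = 2: xy^2z = 0^{p+k} 1^{2p+3}. For this to lie in L we would need 2p+3 = 2(p+k)+3, which forces k = 0. But k ≥ 1, so xy^2z ∉ L.
Contradiction. Therefore L is not regular.

0^{p+k} 1^{2p+3}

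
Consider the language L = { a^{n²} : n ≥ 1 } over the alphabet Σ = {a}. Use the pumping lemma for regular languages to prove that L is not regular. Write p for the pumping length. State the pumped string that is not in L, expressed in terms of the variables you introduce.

Assume L is regular; let p be its pumping constant.
Take w = a^{p²} ∈ L with |w| = p² ≥ p.
The pumping lemma gives a decomposition w = xyz where |xy| ≤ p and |y| ≥ 1.
Then y = a^k for some k with 1 ≤ k ≤ p.
Pump with i = 2: xy^2z = a^{p²+k}. Since 1 ≤ k ≤ p, p² < p²+k ≤ p²+p < (p+1)², so p²+k lies strictly between consecutive squares and is not a perfect square. So xy^2z ∉ L.
This is a contradiction; hence L is not regular.

a^{p²+k}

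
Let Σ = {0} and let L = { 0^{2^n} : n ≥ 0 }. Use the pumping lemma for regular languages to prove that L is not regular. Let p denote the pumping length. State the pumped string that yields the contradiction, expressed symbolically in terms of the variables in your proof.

Assume L is regular. Let p be the pumping length given by the pumping lemma.
Take w = 0^{2^p} ∈ L with |w| = 2^p ≥ p.
Write w = xyz as guaranteed by the lemma, with |xy| ≤ p and |y| ≥ 1.
Then y = 0^k for some k with 1 ≤ k ≤ p.
Pump with i = 2: xy^2z = 0^{2^p+k}. Since 1 ≤ k ≤ p < 2^p, we have 2^p < 2^p+k < 2^{p+1}, so 2^p+k is not a power of 2. So xy^2z ∉ L.
Contradiction. Therefore L is not regular.

0^{2^p+k}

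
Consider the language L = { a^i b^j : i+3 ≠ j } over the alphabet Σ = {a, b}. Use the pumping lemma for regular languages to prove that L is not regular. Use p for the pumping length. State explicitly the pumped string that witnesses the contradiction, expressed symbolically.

a^{p+p!} b^{p+p!+3}

Assume L is regular. Let p be the pumping length given by the pumping lemma.
Choose w = a^p b^{p+p!+3}. Since p ≠ (p+p!+3)-3 = p+p!, w ∈ L; and |w| ≥ p.
The pumping lemma gives a decomposition w = xyz where |xy| ≤ p and y is nonempty.
The first p characters of w are a's, so xy (and hence y) consists only of a's. Write y = a^k, 1 ≤ k ≤ p.
Since 1 ≤ k ≤ p, k divides p!; set t = 1 + p!/k. Then xy^t z has p + (p!/k)·k = p + p! copies of a. Now the a-count is p+p! and (b-count)-3 = (p+p!+3)-3 = p+p!, so i+3 ≠ j fails. So xy^t z = a^{p+p!} b^{p+p!+3} ∉ L.
This is a contradiction; hence L is not regular.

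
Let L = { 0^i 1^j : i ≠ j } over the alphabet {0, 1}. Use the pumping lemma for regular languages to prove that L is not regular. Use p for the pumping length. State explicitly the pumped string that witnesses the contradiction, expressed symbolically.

0^{p+p!} 1^{p+p!}

Toward a contradiction, assume L is regular with pumping length p.
Choose w = 0^p 1^{p+p!}. Since p ≠ p+p!, w ∈ L; and |w| ≥ p.
Write w = xyz as guaranteed by the lemma, with |xy| ≤ p and y is nonempty.
The first p characters of w are 0's, so xy (and hence y) consists only of 0's. Write y = 0^k, 1 ≤ k ≤ p.
Since 1 ≤ k ≤ p, k divides p!; set t = 1 + p!/k. Then xy^t z has p + (p!/k)·k = p + p! copies of 0. Now the 0-count equals the 1-count, so i ≠ j fails. So xy^t z = 0^{p+p!} 1^{p+p!} ∉ L.
Contradiction. Therefore L is not regular.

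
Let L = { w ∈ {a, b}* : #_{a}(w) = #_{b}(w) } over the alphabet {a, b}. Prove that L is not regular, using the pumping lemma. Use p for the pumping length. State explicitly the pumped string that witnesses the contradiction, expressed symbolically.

a^{p+k} b^p

Assume L is regular; let p be its pumping constant.
Choose w = a^p b^p ∈ L with |w| = 2p ≥ p.
The pumping lemma gives a decomposition w = xyz where |xy| ≤ p and |y| ≥ 1.
Because |xy| ≤ p and w begins with p copies of a, we have y = a^k with 1 ≤ k ≤ p.
Pump with i = 2: xy^2z = a^{p+k} b^p has p+k occurrences of a but only p of b. Since k ≥ 1 the counts differ, so xy^2z ∉ L.
This contradicts the pumping lemma, so L is not regular.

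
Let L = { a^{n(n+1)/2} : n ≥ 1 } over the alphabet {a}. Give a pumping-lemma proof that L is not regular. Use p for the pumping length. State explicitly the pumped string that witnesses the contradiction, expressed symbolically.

a^{p(p+1)/2+k}

Assume L is regular. Let p be the pumping length given by the pumping lemma.
Take w = a^{p(p+1)/2} ∈ L with |w| = p(p+1)/2 ≥ p.
The pumping lemma gives a decomposition w = xyz where |xy| ≤ p and |y| ≥ 1.
Then y = a^k for some k with 1 ≤ k ≤ p.
Pump with i = 2: xy^2z = a^{p(p+1)/2+k}. Since 1 ≤ k ≤ p, p(p+1)/2 < p(p+1)/2+k ≤ p(p+1)/2+p < (p+1)(p+2)/2, so p(p+1)/2+k is strictly between consecutive triangular numbers. So xy^2z ∉ L.
This is a contradiction; hence L is not regular.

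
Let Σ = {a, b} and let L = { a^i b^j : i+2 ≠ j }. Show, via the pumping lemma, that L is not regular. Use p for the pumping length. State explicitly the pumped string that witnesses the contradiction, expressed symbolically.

a^{p+p!} b^{p+p!+2}

Toward a contradiction, assume L is regular with pumping length p.
Choose w = a^p b^{p+p!+2}. Since p ≠ (p+p!+2)-2 = p+p!, w ∈ L; and |w| ≥ p.
By the pumping lemma, w = xyz with |xy| ≤ p and |y| ≥ 1.
Because |xy| ≤ p and w begins with p copies of a, we have y = a^k with 1 ≤ k ≤ p.
Since 1 ≤ k ≤ p, k divides p!; set t = 1 + p!/k. Then xy^t z has p + (p!/k)·k = p + p! copies of a. Now the a-count is p+p! and (b-count)-2 = (p+p!+2)-2 = p+p!, so i+2 ≠ j fails. So xy^t z = a^{p+p!} b^{p+p!+2} ∉ L.
This is a contradiction; hence L is not regular.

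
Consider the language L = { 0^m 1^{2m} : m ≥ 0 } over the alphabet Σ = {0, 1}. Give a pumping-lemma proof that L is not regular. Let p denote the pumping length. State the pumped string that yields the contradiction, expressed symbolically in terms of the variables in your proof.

Assume L is regular; let p be its pumping constant.
Let w = 0^p 1^{2p} ∈ L; note |w| = 3p ≥ p.
The pumping lemma gives a decomposition w = xyz where |xy| ≤ p and |y| > 0.
Since the first p symbols of w are all 0's and |xy| ≤ p, y lies entirely in the leading 0-block: y = 0^k for some k with 1 ≤ k ≤ p.
Pump with i = 2: xy^2z = 0^{p+k} 1^{2p}. For this to lie in L we would need 2p = 2(p+k), which forces k = 0. But k ≥ 1, so xy^2z ∉ L.
Contradiction. Therefore L is not regular.

0^{p+k} 1^{2p}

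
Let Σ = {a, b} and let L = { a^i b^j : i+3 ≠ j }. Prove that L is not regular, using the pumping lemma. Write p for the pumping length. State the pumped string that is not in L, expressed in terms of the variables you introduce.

Toward a contradiction, assume L is regular with pumping length p.
Choose w = a^p b^{p+p!+3}. Since p ≠ (p+p!+3)-3 = p+p!, w ∈ L; and |w| ≥ p.
By the pumping lemma, w = xyz with |xy| ≤ p and |y| > 0.
Because |xy| ≤ p and w begins with p copies of a, we have y = a^k with 1 ≤ k ≤ p.
Since 1 ≤ k ≤ p, k divides p!; set t = 1 + p!/k. Then xy^t z has p + (p!/k)·k = p + p! copies of a. Now the a-count is p+p! and (b-count)-3 = (p+p!+3)-3 = p+p!, so i+3 ≠ j fails. So xy^t z = a^{p+p!} b^{p+p!+3} ∉ L.
This is a contradiction; hence L is not regular.

a^{p+p!} b^{p+p!+3}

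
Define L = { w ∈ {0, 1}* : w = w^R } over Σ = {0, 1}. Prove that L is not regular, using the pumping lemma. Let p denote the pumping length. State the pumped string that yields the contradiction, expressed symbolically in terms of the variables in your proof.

0^{p+k} 1 0^p

Suppose for contradiction that L is regular, and let p be the pumping length.
Take w = 0^p 1 0^p, a palindrome of length 2p+1 ≥ p.
Write w = xyz as guaranteed by the lemma, with |xy| ≤ p and y is nonempty.
Since the first p symbols of w are all 0's and |xy| ≤ p, y lies entirely in the leading 0-block: y = 0^k for some k with 1 ≤ k ≤ p.
Pump with i = 2: xy^2z = 0^{p+k} 1 0^p. Its reverse is 0^p 1 0^{p+k}, which differs from xy^2z since k ≥ 1. So xy^2z is not a palindrome and xy^2z ∉ L.
Contradiction. Therefore L is not regular.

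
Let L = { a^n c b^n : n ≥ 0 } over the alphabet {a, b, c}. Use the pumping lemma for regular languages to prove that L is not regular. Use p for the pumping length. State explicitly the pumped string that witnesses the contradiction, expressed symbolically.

Suppose for contradiction that L is regular, and let p be the pumping length.
Take w = a^p c b^p ∈ L with |w| = 2p+1 ≥ p.
The pumping lemma gives a decomposition w = xyz where |xy| ≤ p and y is nonempty.
Because |xy| ≤ p and w begins with p copies of a, we have y = a^k with 1 ≤ k ≤ p.
Pump with i = 2: xy^2z = a^{p+k} c b^p, which would require p+k = p. But k ≥ 1, so xy^2z ∉ L.
Contradiction. Therefore L is not regular.

a^{p+k} c b^p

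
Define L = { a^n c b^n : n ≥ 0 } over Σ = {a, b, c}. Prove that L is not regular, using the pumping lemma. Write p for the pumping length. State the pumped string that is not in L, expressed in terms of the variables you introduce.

Suppose for contradiction that L is regular, and let p be the pumping length.
Take w = a^p c b^p ∈ L with |w| = 2p+1 ≥ p.
By the pumping lemma, w = xyz with |xy| ≤ p and y is nonempty.
The first p characters of w are a's, so xy (and hence y) consists only of a's. Write y = a^k, 1 ≤ k ≤ p.
Pump with i = 2: xy^2z = a^{p+k} c b^p, which would require p+k = p. But k ≥ 1, so xy^2z ∉ L.
Contradiction. Therefore L is not regular.

a^{p+k} c b^p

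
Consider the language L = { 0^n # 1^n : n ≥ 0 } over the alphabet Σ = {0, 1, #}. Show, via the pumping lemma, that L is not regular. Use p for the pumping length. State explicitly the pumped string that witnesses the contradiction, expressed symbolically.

Toward a contradiction, assume L is regular with pumping length p.
Take w = 0^p # 1^p ∈ L with |w| = 2p+1 ≥ p.
The pumping lemma gives a decomposition w = xyz where |xy| ≤ p and y is nonempty.
Because |xy| ≤ p and w begins with p copies of 0, we have y = 0^k with 1 ≤ k ≤ p.
Pump with i = 2: xy^2z = 0^{p+k} # 1^p, which would require p+k = p. But k ≥ 1, so xy^2z ∉ L.
This contradicts the pumping lemma, so L is not regular.

0^{p+k} # 1^p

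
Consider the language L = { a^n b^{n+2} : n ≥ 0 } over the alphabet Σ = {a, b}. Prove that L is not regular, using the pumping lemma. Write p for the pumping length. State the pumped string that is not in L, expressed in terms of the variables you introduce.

a^{p+k} b^{p+2}

Toward a contradiction, assume L is regular with pumping length p.
Choose w = a^p b^{p+2}, which is in L with |w| = 2p+2 ≥ p.
The pumping lemma gives a decomposition w = xyz where |xy| ≤ p and |y| > 0.
Since the first p symbols of w are all a's and |xy| ≤ p, y lies entirely in the leading a-block: y = a^k for some k with 1 ≤ k ≤ p.
Pump with i = 2: xy^2z = a^{p+k} b^{p+2}. For this to lie in L we would need p+2 = (p+k)+2, which forces k = 0. But k ≥ 1, so xy^2z ∉ L.
This is a contradiction; hence L is not regular.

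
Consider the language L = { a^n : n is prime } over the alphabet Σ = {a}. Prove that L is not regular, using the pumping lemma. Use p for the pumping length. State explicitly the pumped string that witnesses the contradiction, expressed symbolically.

a^{q(1+k)}

Assume L is regular; let p be its pumping constant.
Let q be a prime with q ≥ p+2 (infinitely many primes exist), and take w = a^q ∈ L with |w| = q ≥ p.
The pumping lemma gives a decomposition w = xyz where |xy| ≤ p and y is nonempty.
Then y = a^k for some k with 1 ≤ k ≤ p.
Since 1 ≤ k ≤ p, |xz| = q-k. Pump with i = q+1: |xy^{q+1}z| = (q-k)+(q+1)k = q+qk = q(1+k), which is composite (both factors ≥ 2). So xy^{q+1}z = a^{q(1+k)} ∉ L.
This is a contradiction; hence L is not regular.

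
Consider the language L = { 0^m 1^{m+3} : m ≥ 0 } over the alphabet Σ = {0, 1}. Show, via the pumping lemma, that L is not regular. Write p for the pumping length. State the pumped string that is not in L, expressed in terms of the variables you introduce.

Toward a contradiction, assume L is regular with pumping length p.
Choose w = 0^p 1^{p+3}, which is in L with |w| = 2p+3 ≥ p.
The pumping lemma gives a decomposition w = xyz where |xy| ≤ p and y is nonempty.
The first p characters of w are 0's, so xy (and hence y) consists only of 0's. Write y = 0^k, 1 ≤ k ≤ p.
Pump with i = 2: xy^2z = 0^{p+k} 1^{p+3}. For this to lie in L we would need p+3 = (p+k)+3, which forces k = 0. But k ≥ 1, so xy^2z ∉ L.
This is a contradiction; hence L is not regular.

0^{p+k} 1^{p+3}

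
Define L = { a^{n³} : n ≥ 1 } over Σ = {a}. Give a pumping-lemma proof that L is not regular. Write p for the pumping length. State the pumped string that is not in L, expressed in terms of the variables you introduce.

Assume L is regular; let p be its pumping constant.
Take w = a^{p³} ∈ L with |w| = p³ ≥ p.
By the pumping lemma, w = xyz with |xy| ≤ p and y is nonempty.
Then y = a^k for some k with 1 ≤ k ≤ p.
Pump with i = 2: xy^2z = a^{p³+k}. Since 1 ≤ k ≤ p, p³ < p³+k ≤ p³+p < p³+3p²+3p+1 = (p+1)³, so p³+k is not a perfect cube. So xy^2z ∉ L.
Contradiction. Therefore L is not regular.

a^{p³+k}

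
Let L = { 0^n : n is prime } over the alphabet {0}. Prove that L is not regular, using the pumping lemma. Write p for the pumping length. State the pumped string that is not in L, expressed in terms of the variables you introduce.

0^{q(1+k)}

Assume L is regular; let p be its pumping constant.
Let q be a prime with q ≥ p+2 (infinitely many primes exist), and take w = 0^q ∈ L with |w| = q ≥ p.
The pumping lemma gives a decomposition w = xyz where |xy| ≤ p and |y| > 0.
Then y = 0^k for some k with 1 ≤ k ≤ p.
Since 1 ≤ k ≤ p, |xz| = q-k. Pump with i = q+1: |xy^{q+1}z| = (q-k)+(q+1)k = q+qk = q(1+k), which is composite (both factors ≥ 2). So xy^{q+1}z = 0^{q(1+k)} ∉ L.
Contradiction. Therefore L is not regular.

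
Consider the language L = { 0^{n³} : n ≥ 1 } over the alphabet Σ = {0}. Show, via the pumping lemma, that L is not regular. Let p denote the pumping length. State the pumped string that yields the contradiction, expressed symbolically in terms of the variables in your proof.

Assume L is regular; let p be its pumping constant.
Take w = 0^{p³} ∈ L with |w| = p³ ≥ p.
By the pumping lemma, w = xyz with |xy| ≤ p and |y| > 0.
Then y = 0^k for some k with 1 ≤ k ≤ p.
Pump with i = 2: xy^2z = 0^{p³+k}. Since 1 ≤ k ≤ p, p³ < p³+k ≤ p³+p < p³+3p²+3p+1 = (p+1)³, so p³+k is not a perfect cube. So xy^2z ∉ L.
Contradiction. Therefore L is not regular.

0^{p³+k}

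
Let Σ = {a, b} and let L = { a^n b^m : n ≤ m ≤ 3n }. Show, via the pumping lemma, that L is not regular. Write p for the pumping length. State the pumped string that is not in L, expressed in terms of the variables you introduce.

Assume L is regular. Let p be the pumping length given by the pumping lemma.
Take w = a^p b^p ∈ L (since p ≤ p ≤ 3p), with |w| = 2p ≥ p.
By the pumping lemma, w = xyz with |xy| ≤ p and y is nonempty.
The first p characters of w are a's, so xy (and hence y) consists only of a's. Write y = a^k, 1 ≤ k ≤ p.
Pump with i = 2: xy^2z = a^{p+k} b^p. Now n = p+k > p = m, so the condition n ≤ m fails. Thus xy^2z ∉ L.
This is a contradiction; hence L is not regular.

a^{p+k} b^p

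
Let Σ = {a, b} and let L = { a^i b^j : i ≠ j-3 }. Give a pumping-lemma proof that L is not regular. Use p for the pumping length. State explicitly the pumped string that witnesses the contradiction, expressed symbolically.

a^{p+p!} b^{p+p!+3}

Toward a contradiction, assume L is regular with pumping length p.
Choose w = a^p b^{p+p!+3}. Since p ≠ (p+p!+3)-3 = p+p!, w ∈ L; and |w| ≥ p.
The pumping lemma gives a decomposition w = xyz where |xy| ≤ p and y is nonempty.
The first p characters of w are a's, so xy (and hence y) consists only of a's. Write y = a^k, 1 ≤ k ≤ p.
Since 1 ≤ k ≤ p, k divides p!; set t = 1 + p!/k. Then xy^t z has p + (p!/k)·k = p + p! copies of a. Now the a-count is p+p! and (b-count)-3 = (p+p!+3)-3 = p+p!, so i ≠ j-3 fails. So xy^t z = a^{p+p!} b^{p+p!+3} ∉ L.
This contradicts the pumping lemma, so L is not regular.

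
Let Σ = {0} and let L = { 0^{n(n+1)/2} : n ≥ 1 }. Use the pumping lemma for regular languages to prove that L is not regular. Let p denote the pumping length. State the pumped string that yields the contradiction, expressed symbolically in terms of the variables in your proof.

0^{p(p+1)/2+k}

Suppose for contradiction that L is regular, and let p be the pumping length.
Take w = 0^{p(p+1)/2} ∈ L with |w| = p(p+1)/2 ≥ p.
Write w = xyz as guaranteed by the lemma, with |xy| ≤ p and y is nonempty.
Then y = 0^k for some k with 1 ≤ k ≤ p.
Pump with i = 2: xy^2z = 0^{p(p+1)/2+k}. Since 1 ≤ k ≤ p, p(p+1)/2 < p(p+1)/2+k ≤ p(p+1)/2+p < (p+1)(p+2)/2, so p(p+1)/2+k is strictly between consecutive triangular numbers. So xy^2z ∉ L.
Contradiction. Therefore L is not regular.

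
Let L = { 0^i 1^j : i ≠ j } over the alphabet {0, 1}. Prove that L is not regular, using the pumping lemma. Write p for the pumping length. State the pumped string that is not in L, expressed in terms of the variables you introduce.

Suppose for contradiction that L is regular, and let p be the pumping length.
Choose w = 0^p 1^{p+p!}. Since p ≠ p+p!, w ∈ L; and |w| ≥ p.
The pumping lemma gives a decomposition w = xyz where |xy| ≤ p and y is nonempty.
Because |xy| ≤ p and w begins with p copies of 0, we have y = 0^k with 1 ≤ k ≤ p.
Since 1 ≤ k ≤ p, k divides p!; set t = 1 + p!/k. Then xy^t z has p + (p!/k)·k = p + p! copies of 0. Now the 0-count equals the 1-count, so i ≠ j fails. So xy^t z = 0^{p+p!} 1^{p+p!} ∉ L.
This contradicts the pumping lemma, so L is not regular.

0^{p+p!} 1^{p+p!}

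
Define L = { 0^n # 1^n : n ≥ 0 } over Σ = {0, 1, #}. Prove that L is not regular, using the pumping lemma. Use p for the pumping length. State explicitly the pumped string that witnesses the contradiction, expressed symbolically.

Suppose for contradiction that L is regular, and let p be the pumping length.
Take w = 0^p # 1^p ∈ L with |w| = 2p+1 ≥ p.
By the pumping lemma, w = xyz with |xy| ≤ p and |y| ≥ 1.
The first p characters of w are 0's, so xy (and hence y) consists only of 0's. Write y = 0^k, 1 ≤ k ≤ p.
Pump with i = 2: xy^2z = 0^{p+k} # 1^p, which would require p+k = p. But k ≥ 1, so xy^2z ∉ L.
This contradicts the pumping lemma, so L is not regular.

0^{p+k} # 1^p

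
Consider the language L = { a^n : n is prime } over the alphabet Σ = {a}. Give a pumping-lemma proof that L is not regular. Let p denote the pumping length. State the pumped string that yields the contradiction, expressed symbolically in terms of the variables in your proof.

Assume L is regular; let p be its pumping constant.
Let q be a prime with q ≥ p+2 (infinitely many primes exist), and take w = a^q ∈ L with |w| = q ≥ p.
Write w = xyz as guaranteed by the lemma, with |xy| ≤ p and y is nonempty.
Then y = a^k for some k with 1 ≤ k ≤ p.
Since 1 ≤ k ≤ p, |xz| = q-k. Pump with i = q+1: |xy^{q+1}z| = (q-k)+(q+1)k = q+qk = q(1+k), which is composite (both factors ≥ 2). So xy^{q+1}z = a^{q(1+k)} ∉ L.
Contradiction. Therefore L is not regular.

a^{q(1+k)}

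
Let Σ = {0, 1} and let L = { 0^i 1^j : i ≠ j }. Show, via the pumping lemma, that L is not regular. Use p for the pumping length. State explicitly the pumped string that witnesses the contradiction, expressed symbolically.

0^{p+p!} 1^{p+p!}

Assume L is regular; let p be its pumping constant.
Choose w = 0^p 1^{p+p!}. Since p ≠ p+p!, w ∈ L; and |w| ≥ p.
The pumping lemma gives a decomposition w = xyz where |xy| ≤ p and y is nonempty.
Because |xy| ≤ p and w begins with p copies of 0, we have y = 0^k with 1 ≤ k ≤ p.
Since 1 ≤ k ≤ p, k divides p!; set t = 1 + p!/k. Then xy^t z has p + (p!/k)·k = p + p! copies of 0. Now the 0-count equals the 1-count, so i ≠ j fails. So xy^t z = 0^{p+p!} 1^{p+p!} ∉ L.
Contradiction. Therefore L is not regular.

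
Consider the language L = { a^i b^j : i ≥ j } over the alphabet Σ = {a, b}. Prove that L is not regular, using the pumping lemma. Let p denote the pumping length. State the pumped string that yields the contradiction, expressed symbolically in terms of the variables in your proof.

a^{p-k} b^p

Assume L is regular. Let p be the pumping length given by the pumping lemma.
Choose w = a^p b^p ∈ L, with |w| = 2p ≥ p.
Write w = xyz as guaranteed by the lemma, with |xy| ≤ p and |y| ≥ 1.
Since the first p symbols of w are all a's and |xy| ≤ p, y lies entirely in the leading a-block: y = a^k for some k with 1 ≤ k ≤ p.
Consider xy^0z = xz = a^{p-k} b^p. Since k ≥ 1, the a-count p-k is less than p, so i ≥ j fails; thus xz ∉ L.
This is a contradiction; hence L is not regular.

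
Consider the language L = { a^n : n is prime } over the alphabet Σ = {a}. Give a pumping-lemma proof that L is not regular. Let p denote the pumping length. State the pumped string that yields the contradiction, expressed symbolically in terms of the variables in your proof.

Toward a contradiction, assume L is regular with pumping length p.
Let q be a prime with q ≥ p+2 (infinitely many primes exist), and take w = a^q ∈ L with |w| = q ≥ p.
By the pumping lemma, w = xyz with |xy| ≤ p and |y| > 0.
Then y = a^k for some k with 1 ≤ k ≤ p.
Since 1 ≤ k ≤ p, |xz| = q-k. Pump with i = q+1: |xy^{q+1}z| = (q-k)+(q+1)k = q+qk = q(1+k), which is composite (both factors ≥ 2). So xy^{q+1}z = a^{q(1+k)} ∉ L.
This contradicts the pumping lemma, so L is not regular.

a^{q(1+k)}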